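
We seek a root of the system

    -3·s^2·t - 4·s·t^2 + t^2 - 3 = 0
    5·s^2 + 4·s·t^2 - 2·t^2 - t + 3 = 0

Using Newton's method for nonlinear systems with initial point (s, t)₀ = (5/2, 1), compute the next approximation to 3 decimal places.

At (5/2, 1): F = (-30.750, 41.250).
Jacobian J = [[-6·s·t - 4·t^2, -3·s^2 - 8·s·t + 2·t], [10·s + 4·t^2, 8·s·t - 4·t - 1]].
At the point, J = [[-19.000, -36.750], [29.000, 15.000]] (det J = 780.750).
Solving J·Δ = −F gives Δ = (-1.351, -0.138).
Then the next iterate is (s, t)₁ = (1.149, 0.862).

(1.149, 0.862)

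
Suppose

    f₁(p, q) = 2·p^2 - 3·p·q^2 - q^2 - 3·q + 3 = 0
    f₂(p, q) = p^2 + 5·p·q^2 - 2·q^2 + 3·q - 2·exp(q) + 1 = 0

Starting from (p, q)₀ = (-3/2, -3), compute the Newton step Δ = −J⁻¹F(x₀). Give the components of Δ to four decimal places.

At (-3/2, -3): F = (48.0000, -91.349574).
Jacobian J = [[4·p - 3·q^2, -6·p·q - 2·q - 3], [2·p + 5·q^2, 10·p·q - 4·q - 2·exp(q) + 3]].
At the point, J = [[-33.0000, -24.0000], [42.0000, 59.900426]] (det J = -968.714053).
Solving J·Δ = −F gives Δ = (0.7049, 1.0308).

(0.7049, 1.0308)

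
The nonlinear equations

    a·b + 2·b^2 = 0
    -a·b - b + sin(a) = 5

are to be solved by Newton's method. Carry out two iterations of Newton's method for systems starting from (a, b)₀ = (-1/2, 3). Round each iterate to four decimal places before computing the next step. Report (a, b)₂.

(-3.5092, 1.8751)

At (-1/2, 3): F = (16.5000, -6.979426).
Jacobian J = [[b, a + 4·b], [-b + cos(a), -a - 1]].
At the point, J = [[3.0000, 11.5000], [-2.122417, -0.5000]] (det J = 22.907801).
Solving J·Δ = −F gives Δ = (-3.1436, -0.6147).
Then the next iterate is (a, b)₁ = (-3.6436, 2.3853).
Round to (-3.6436, 2.3853) and repeat: F = (2.688233, 1.786965), J = [[2.3853, 5.8976], [-3.261918, 2.6436]].
Δ = (0.1344, -0.5102), so (a, b)₂ = (-3.5092, 1.8751).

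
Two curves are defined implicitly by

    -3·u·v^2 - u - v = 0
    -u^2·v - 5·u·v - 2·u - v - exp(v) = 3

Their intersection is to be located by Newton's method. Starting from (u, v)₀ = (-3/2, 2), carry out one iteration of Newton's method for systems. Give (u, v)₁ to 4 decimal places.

(-0.9831, 1.3659)

At (-3/2, 2): F = (17.5000, 1.110944).
Jacobian J = [[-3·v^2 - 1, -6·u·v - 1], [-2·u·v - 5·v - 2, -u^2 - 5·u - exp(v) - 1]].
At the point, J = [[-13.0000, 17.0000], [-6.0000, -3.139056]] (det J = 142.807729).
Solving J·Δ = −F gives Δ = (0.5169, -0.6341).
Then the next iterate is (u, v)₁ = (-0.9831, 1.3659).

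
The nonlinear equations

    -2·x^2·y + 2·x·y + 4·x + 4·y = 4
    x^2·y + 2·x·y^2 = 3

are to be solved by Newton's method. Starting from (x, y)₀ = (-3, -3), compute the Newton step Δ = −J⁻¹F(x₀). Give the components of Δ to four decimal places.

(0.3030, 1.6242)

At (-3, -3): F = (44.0000, -84.0000).
Jacobian J = [[-4·x·y + 2·y + 4, -2·x^2 + 2·x + 4], [2·x·y + 2·y^2, x^2 + 4·x·y]].
At the point, J = [[-38.0000, -20.0000], [36.0000, 45.0000]] (det J = -990.0000).
Solving J·Δ = −F gives Δ = (0.3030, 1.6242).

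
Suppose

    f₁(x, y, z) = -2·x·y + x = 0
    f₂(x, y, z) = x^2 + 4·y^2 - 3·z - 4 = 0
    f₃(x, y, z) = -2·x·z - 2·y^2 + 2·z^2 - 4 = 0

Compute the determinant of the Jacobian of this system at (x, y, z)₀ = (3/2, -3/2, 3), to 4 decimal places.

J = [[-2·y + 1, -2·x, 0], [2·x, 8·y, -3], [-2·z, -4·y, -2·x + 4·z]].
At the point, J = [[4.0000, -3.0000, 0.0000], [3.0000, -12.0000, -3.0000], [-6.0000, 6.0000, 9.0000]].
det J = -333.0000.

-333.0000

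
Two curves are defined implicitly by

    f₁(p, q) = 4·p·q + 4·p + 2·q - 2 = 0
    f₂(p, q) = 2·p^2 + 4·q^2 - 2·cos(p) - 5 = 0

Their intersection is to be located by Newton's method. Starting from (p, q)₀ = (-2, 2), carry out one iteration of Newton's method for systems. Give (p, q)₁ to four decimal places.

At (-2, 2): F = (-22.0000, 19.832294).
Jacobian J = [[4·q + 4, 4·p + 2], [4·p + 2·sin(p), 8·q]].
At the point, J = [[12.0000, -6.0000], [-9.818595, 16.0000]] (det J = 133.088431).
Solving J·Δ = −F gives Δ = (1.7508, -0.1651).
Then the next iterate is (p, q)₁ = (-0.2492, 1.8349).

(-0.2492, 1.8349)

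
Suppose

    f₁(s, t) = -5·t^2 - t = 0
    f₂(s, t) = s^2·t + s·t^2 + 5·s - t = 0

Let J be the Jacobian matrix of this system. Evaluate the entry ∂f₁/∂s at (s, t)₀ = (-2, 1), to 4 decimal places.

0.0000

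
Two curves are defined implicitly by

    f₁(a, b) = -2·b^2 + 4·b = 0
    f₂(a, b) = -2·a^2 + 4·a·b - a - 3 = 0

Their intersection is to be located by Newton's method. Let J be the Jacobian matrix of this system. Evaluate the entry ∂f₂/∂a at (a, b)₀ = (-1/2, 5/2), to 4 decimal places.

∂f₂/∂a = -4·a + 4·b - 1.
At (-1/2, 5/2) this is 11.0000.

11.0000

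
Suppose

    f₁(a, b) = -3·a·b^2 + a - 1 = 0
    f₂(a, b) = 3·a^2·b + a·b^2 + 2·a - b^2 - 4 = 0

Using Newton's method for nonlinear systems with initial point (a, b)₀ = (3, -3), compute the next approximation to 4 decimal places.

At (3, -3): F = (-79.0000, -61.0000).
Jacobian J = [[-3·b^2 + 1, -6·a·b], [6·a·b + b^2 + 2, 3·a^2 + 2·a·b - 2·b]].
At the point, J = [[-26.0000, 54.0000], [-43.0000, 15.0000]] (det J = 1932.0000).
Solving J·Δ = −F gives Δ = (-1.0916, 0.9374).
Then the next iterate is (a, b)₁ = (1.9084, -2.0626).

(1.9084, -2.0626)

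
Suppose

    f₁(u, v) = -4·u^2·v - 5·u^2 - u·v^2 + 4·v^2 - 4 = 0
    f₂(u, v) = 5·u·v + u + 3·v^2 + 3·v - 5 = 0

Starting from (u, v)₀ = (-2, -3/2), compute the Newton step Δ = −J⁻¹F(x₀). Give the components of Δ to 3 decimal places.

At (-2, -3/2): F = (13.500, 10.250).
Jacobian J = [[-8·u·v - 10·u - v^2, -4·u^2 - 2·u·v + 8·v], [5·v + 1, 5·u + 6·v + 3]].
At the point, J = [[-6.250, -34.000], [-6.500, -16.000]] (det J = -121.000).
Solving J·Δ = −F gives Δ = (1.095, 0.196).

(1.095, 0.196)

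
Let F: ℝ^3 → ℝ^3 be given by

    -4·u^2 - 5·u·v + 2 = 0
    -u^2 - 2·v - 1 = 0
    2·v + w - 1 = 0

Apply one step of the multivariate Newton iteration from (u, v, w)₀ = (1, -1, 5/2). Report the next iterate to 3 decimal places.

At (1, -1, 5/2): F = (3.000, 0.000, -0.500).
Jacobian J = [[-8·u - 5·v, -5·u, 0], [-2·u, -2, 0], [0, 2, 1]].
At the point, J = [[-3.000, -5.000, 0.000], [-2.000, -2.000, 0.000], [0.000, 2.000, 1.000]] (det J = -4.000).
Solving J·Δ = −F gives Δ = (-1.500, 1.500, -2.500).
Then the next iterate is (u, v, w)₁ = (-0.500, 0.500, 0.000).

(-0.500, 0.500, 0.000)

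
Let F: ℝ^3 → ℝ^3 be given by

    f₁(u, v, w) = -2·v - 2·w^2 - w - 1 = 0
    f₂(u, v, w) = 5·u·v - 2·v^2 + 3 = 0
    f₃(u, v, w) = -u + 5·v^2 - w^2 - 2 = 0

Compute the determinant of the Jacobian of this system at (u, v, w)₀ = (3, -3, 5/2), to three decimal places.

J = [[0, -2, -4·w - 1], [5·v, 5·u - 4·v, 0], [-1, 10·v, -2·w]].
At the point, J = [[0.000, -2.000, -11.000], [-15.000, 27.000, 0.000], [-1.000, -30.000, -5.000]].
det J = -5097.000.

-5097.000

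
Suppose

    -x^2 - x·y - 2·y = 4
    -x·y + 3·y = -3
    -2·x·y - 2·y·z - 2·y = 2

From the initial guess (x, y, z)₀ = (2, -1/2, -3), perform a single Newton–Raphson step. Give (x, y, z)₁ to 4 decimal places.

(4.6667, -4.3333, -3.6667)

At (2, -1/2, -3): F = (-6.0000, 2.5000, -2.0000).
Jacobian J = [[-2·x - y, -x - 2, 0], [-y, -x + 3, 0], [-2·y, -2·x - 2·z - 2, -2·y]].
At the point, J = [[-3.5000, -4.0000, 0.0000], [0.5000, 1.0000, 0.0000], [1.0000, 0.0000, 1.0000]] (det J = -1.5000).
Solving J·Δ = −F gives Δ = (2.6667, -3.8333, -0.6667).
Then the next iterate is (x, y, z)₁ = (4.6667, -4.3333, -3.6667).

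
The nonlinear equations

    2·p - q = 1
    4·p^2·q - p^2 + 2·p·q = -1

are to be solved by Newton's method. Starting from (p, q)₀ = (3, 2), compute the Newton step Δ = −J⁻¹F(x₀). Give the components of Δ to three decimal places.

At (3, 2): F = (3.000, 76.000).
Jacobian J = [[2, -1], [8·p·q - 2·p + 2·q, 4·p^2 + 2·p]].
At the point, J = [[2.000, -1.000], [46.000, 42.000]] (det J = 130.000).
Solving J·Δ = −F gives Δ = (-1.554, -0.108).

(-1.554, -0.108)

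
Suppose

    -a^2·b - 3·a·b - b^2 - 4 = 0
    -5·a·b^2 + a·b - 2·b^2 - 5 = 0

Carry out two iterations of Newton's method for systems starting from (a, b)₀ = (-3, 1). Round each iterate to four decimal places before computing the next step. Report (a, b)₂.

(-7.3642, -2.2961)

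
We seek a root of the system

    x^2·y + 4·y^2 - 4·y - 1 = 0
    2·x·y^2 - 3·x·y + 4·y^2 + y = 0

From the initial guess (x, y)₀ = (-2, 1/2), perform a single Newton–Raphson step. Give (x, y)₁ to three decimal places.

(-3.400, -0.200)

At (-2, 1/2): F = (0.000, 3.500).
Jacobian J = [[2·x·y, x^2 + 8·y - 4], [2·y^2 - 3·y, 4·x·y - 3·x + 8·y + 1]].
At the point, J = [[-2.000, 4.000], [-1.000, 7.000]] (det J = -10.000).
Solving J·Δ = −F gives Δ = (-1.400, -0.700).
Then the next iterate is (x, y)₁ = (-3.400, -0.200).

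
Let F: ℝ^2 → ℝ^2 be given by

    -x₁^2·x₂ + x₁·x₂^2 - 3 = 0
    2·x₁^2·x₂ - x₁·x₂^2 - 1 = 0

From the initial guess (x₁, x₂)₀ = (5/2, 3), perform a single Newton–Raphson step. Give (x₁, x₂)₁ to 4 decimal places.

At (5/2, 3): F = (0.7500, 14.0000).
Jacobian J = [[-2·x₁·x₂ + x₂^2, -x₁^2 + 2·x₁·x₂], [4·x₁·x₂ - x₂^2, 2·x₁^2 - 2·x₁·x₂]].
At the point, J = [[-6.0000, 8.7500], [21.0000, -2.5000]] (det J = -168.7500).
Solving J·Δ = −F gives Δ = (-0.7370, -0.5911).
Then the next iterate is (x₁, x₂)₁ = (1.7630, 2.4089).

(1.7630, 2.4089)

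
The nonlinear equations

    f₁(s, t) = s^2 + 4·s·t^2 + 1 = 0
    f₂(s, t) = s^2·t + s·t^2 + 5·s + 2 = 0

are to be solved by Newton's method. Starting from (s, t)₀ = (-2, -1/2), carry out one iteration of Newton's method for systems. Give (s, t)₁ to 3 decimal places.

At (-2, -1/2): F = (3.000, -10.500).
Jacobian J = [[2·s + 4·t^2, 8·s·t], [2·s·t + t^2 + 5, s^2 + 2·s·t]].
At the point, J = [[-3.000, 8.000], [7.250, 6.000]] (det J = -76.000).
Solving J·Δ = −F gives Δ = (1.342, 0.128).
Then the next iterate is (s, t)₁ = (-0.658, -0.372).

(-0.658, -0.372)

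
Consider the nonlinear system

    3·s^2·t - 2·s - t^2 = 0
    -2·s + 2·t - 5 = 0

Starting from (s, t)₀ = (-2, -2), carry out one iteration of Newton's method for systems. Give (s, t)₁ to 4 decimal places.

At (-2, -2): F = (-24.0000, -5.0000).
Jacobian J = [[6·s·t - 2, 3·s^2 - 2·t], [-2, 2]].
At the point, J = [[22.0000, 16.0000], [-2.0000, 2.0000]] (det J = 76.0000).
Solving J·Δ = −F gives Δ = (-0.4211, 2.0789).
Then the next iterate is (s, t)₁ = (-2.4211, 0.0789).

(-2.4211, 0.0789)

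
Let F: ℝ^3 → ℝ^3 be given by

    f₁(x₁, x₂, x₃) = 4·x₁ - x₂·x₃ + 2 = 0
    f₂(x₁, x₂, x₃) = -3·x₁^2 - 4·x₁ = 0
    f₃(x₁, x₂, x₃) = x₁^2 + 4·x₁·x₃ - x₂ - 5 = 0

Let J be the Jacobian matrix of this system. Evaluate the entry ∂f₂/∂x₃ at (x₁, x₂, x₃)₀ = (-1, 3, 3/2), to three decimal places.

∂f₂/∂x₃ = 0.
At (-1, 3, 3/2) this is 0.000.

0.000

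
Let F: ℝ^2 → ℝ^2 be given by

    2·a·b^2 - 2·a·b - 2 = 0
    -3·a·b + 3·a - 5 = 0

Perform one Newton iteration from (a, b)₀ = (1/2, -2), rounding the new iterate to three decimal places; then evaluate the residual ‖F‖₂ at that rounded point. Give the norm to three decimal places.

At (1/2, -2): F = (4.000, -0.500).
Jacobian J = [[2·b^2 - 2·b, 4·a·b - 2·a], [-3·b + 3, -3·a]].
At the point, J = [[12.000, -5.000], [9.000, -1.500]] (det J = 27.000).
Solving J·Δ = −F gives Δ = (0.315, 1.556).
Then the next iterate is (a, b)₁ = (0.815, -0.444).
Re-evaluating at (0.815, -0.444): F = (-0.95495, -1.46942), so ‖F‖₂ = 1.752.

1.752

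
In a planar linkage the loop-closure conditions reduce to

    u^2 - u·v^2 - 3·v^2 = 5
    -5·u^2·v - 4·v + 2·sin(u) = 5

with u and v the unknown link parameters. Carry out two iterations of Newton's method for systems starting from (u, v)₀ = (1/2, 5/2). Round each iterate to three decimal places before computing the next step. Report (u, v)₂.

(0.023, -0.320)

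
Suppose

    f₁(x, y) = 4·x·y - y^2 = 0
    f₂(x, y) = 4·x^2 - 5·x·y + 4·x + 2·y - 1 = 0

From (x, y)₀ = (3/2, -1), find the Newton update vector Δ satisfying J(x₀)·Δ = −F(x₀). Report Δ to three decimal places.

(-0.805, 0.473)

At (3/2, -1): F = (-7.000, 19.500).
Jacobian J = [[4·y, 4·x - 2·y], [8·x - 5·y + 4, -5·x + 2]].
At the point, J = [[-4.000, 8.000], [21.000, -5.500]] (det J = -146.000).
Solving J·Δ = −F gives Δ = (-0.805, 0.473).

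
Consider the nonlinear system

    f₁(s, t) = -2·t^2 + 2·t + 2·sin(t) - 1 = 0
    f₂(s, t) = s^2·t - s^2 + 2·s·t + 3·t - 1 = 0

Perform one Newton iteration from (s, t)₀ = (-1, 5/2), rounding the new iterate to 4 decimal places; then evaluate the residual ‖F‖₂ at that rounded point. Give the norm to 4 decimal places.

1.6508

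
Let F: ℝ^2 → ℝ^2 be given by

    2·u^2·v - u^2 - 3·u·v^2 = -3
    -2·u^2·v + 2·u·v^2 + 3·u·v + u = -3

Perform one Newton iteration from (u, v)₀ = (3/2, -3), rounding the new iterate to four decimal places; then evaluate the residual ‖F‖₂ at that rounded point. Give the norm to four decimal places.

21.6986

At (3/2, -3): F = (-53.2500, 31.5000).
Jacobian J = [[4·u·v - 2·u - 3·v^2, 2·u^2 - 6·u·v], [-4·u·v + 2·v^2 + 3·v + 1, -2·u^2 + 4·u·v + 3·u]].
At the point, J = [[-48.0000, 31.5000], [28.0000, -18.0000]] (det J = -18.0000).
Solving J·Δ = −F gives Δ = (-1.8750, -1.1667).
Then the next iterate is (u, v)₁ = (-0.3750, -4.1667).
Re-evaluating at (-0.3750, -4.1667): F = (21.219053, -4.536620), so ‖F‖₂ = 21.6986.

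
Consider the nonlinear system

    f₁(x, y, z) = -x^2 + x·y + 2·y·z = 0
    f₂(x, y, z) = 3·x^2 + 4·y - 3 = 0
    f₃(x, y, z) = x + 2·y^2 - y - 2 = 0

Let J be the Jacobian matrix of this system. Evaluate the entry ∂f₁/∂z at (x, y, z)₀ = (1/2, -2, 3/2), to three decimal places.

-4.000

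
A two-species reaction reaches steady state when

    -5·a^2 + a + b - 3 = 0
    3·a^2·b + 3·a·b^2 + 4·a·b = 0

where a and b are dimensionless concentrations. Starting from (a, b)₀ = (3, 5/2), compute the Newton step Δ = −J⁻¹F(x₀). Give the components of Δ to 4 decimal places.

At (3, 5/2): F = (-42.5000, 153.7500).
Jacobian J = [[-10·a + 1, 1], [6·a·b + 3·b^2 + 4·b, 3·a^2 + 6·a·b + 4·a]].
At the point, J = [[-29.0000, 1.0000], [73.7500, 84.0000]] (det J = -2509.7500).
Solving J·Δ = −F gives Δ = (-1.4837, -0.5277).

(-1.4837, -0.5277)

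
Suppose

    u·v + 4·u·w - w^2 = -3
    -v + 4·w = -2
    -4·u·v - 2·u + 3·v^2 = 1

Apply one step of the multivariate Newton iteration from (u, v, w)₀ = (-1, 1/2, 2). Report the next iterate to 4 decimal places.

(-2.6368, -0.9711, -0.7428)

At (-1, 1/2, 2): F = (-9.5000, 9.5000, 3.7500).
Jacobian J = [[v + 4·w, u, 4·u - 2·w], [0, -1, 4], [-4·v - 2, -4·u + 6·v, 0]].
At the point, J = [[8.5000, -1.0000, -8.0000], [0.0000, -1.0000, 4.0000], [-4.0000, 7.0000, 0.0000]] (det J = -190.0000).
Solving J·Δ = −F gives Δ = (-1.6368, -1.4711, -2.7428).
Then the next iterate is (u, v, w)₁ = (-2.6368, -0.9711, -0.7428).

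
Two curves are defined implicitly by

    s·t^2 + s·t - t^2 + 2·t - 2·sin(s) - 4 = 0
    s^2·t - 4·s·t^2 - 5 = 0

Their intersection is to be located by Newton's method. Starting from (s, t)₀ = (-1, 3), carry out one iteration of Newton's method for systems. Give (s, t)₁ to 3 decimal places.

(-1.312, 1.116)

At (-1, 3): F = (-17.31706, 34.000).
Jacobian J = [[t^2 + t - 2·cos(s), 2·s·t + s - 2·t + 2], [2·s·t - 4·t^2, s^2 - 8·s·t]].
At the point, J = [[10.91940, -11.000], [-42.000, 25.000]] (det J = -189.01512).
Solving J·Δ = −F gives Δ = (-0.312, -1.884).
Then the next iterate is (s, t)₁ = (-1.312, 1.116).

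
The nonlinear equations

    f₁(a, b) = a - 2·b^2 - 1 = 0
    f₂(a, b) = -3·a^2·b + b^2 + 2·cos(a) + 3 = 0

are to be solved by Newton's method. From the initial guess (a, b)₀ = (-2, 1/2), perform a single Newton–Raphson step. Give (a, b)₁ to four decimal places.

(-8.7574, -4.6287)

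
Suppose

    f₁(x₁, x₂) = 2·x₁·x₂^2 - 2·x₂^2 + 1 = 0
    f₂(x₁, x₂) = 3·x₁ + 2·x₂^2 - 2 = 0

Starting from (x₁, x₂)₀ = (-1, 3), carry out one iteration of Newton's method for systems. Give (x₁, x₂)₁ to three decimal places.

At (-1, 3): F = (-35.000, 13.000).
Jacobian J = [[2·x₂^2, 4·x₁·x₂ - 4·x₂], [3, 4·x₂]].
At the point, J = [[18.000, -24.000], [3.000, 12.000]] (det J = 288.000).
Solving J·Δ = −F gives Δ = (0.375, -1.177).
Then the next iterate is (x₁, x₂)₁ = (-0.625, 1.823).

(-0.625, 1.823)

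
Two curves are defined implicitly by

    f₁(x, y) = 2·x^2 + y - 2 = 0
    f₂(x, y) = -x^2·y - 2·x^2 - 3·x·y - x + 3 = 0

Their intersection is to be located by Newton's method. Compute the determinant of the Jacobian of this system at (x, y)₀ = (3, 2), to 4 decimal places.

J = [[4·x, 1], [-2·x·y - 4·x - 3·y - 1, -x^2 - 3·x]].
At the point, J = [[12.0000, 1.0000], [-31.0000, -18.0000]].
det J = -185.0000.

-185.0000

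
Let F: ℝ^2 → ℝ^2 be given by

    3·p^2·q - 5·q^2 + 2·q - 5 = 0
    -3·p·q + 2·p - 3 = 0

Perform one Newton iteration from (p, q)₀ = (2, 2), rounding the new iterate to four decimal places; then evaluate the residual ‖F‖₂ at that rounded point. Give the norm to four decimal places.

2.9288

At (2, 2): F = (3.0000, -11.0000).
Jacobian J = [[6·p·q, 3·p^2 - 10·q + 2], [-3·q + 2, -3·p]].
At the point, J = [[24.0000, -6.0000], [-4.0000, -6.0000]] (det J = -168.0000).
Solving J·Δ = −F gives Δ = (-0.5000, -1.5000).
Then the next iterate is (p, q)₁ = (1.5000, 0.5000).
Re-evaluating at (1.5000, 0.5000): F = (-1.8750, -2.2500), so ‖F‖₂ = 2.9288.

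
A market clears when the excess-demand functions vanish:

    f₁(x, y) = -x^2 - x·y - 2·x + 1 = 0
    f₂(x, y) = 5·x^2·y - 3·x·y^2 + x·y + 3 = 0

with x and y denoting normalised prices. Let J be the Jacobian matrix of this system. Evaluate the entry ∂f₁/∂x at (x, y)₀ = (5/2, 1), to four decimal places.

-8.0000

∂f₁/∂x = -2·x - y - 2.
At (5/2, 1) this is -8.0000.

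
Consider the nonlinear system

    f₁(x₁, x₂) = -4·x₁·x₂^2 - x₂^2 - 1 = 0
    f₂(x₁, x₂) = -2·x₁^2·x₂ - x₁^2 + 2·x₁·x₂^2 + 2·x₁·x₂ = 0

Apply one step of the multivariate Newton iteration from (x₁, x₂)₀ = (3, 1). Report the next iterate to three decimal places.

At (3, 1): F = (-14.000, -15.000).
Jacobian J = [[-4·x₂^2, -8·x₁·x₂ - 2·x₂], [-4·x₁·x₂ - 2·x₁ + 2·x₂^2 + 2·x₂, -2·x₁^2 + 4·x₁·x₂ + 2·x₁]].
At the point, J = [[-4.000, -26.000], [-14.000, 0.000]] (det J = -364.000).
Solving J·Δ = −F gives Δ = (-1.071, -0.374).
Then the next iterate is (x₁, x₂)₁ = (1.929, 0.626).

(1.929, 0.626)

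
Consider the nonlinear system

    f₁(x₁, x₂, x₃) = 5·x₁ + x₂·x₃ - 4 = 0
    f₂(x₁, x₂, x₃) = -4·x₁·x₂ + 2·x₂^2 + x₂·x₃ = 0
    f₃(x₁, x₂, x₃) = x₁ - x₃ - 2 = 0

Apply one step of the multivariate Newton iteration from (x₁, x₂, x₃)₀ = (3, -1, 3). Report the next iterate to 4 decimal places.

(0.2295, -0.6393, -1.7705)

At (3, -1, 3): F = (8.0000, 11.0000, -2.0000).
Jacobian J = [[5, x₃, x₂], [-4·x₂, -4·x₁ + 4·x₂ + x₃, x₂], [1, 0, -1]].
At the point, J = [[5.0000, 3.0000, -1.0000], [4.0000, -13.0000, -1.0000], [1.0000, 0.0000, -1.0000]] (det J = 61.0000).
Solving J·Δ = −F gives Δ = (-2.7705, 0.3607, -4.7705).
Then the next iterate is (x₁, x₂, x₃)₁ = (0.2295, -0.6393, -1.7705).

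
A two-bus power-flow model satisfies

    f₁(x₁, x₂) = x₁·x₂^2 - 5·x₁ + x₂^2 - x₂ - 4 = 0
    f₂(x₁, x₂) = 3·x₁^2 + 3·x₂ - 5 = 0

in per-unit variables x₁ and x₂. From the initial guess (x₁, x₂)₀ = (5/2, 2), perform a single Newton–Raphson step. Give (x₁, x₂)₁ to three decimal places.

(1.135, 2.241)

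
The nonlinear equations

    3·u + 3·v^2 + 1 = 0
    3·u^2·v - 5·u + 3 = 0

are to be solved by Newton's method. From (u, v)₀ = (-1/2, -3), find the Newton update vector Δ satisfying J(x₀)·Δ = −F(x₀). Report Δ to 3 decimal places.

At (-1/2, -3): F = (26.500, 3.250).
Jacobian J = [[3, 6·v], [6·u·v - 5, 3·u^2]].
At the point, J = [[3.000, -18.000], [4.000, 0.750]] (det J = 74.250).
Solving J·Δ = −F gives Δ = (-1.056, 1.296).

(-1.056, 1.296)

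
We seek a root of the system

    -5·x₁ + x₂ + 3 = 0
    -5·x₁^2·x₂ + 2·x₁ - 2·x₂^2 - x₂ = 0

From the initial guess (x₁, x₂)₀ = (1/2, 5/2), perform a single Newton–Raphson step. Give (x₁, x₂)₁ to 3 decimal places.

(0.774, 0.868)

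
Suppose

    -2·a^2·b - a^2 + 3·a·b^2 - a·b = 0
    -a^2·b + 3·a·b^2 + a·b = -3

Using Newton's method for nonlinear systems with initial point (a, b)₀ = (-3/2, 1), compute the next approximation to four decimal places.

At (-3/2, 1): F = (-9.7500, -5.2500).
Jacobian J = [[-4·a·b - 2·a + 3·b^2 - b, -2·a^2 + 6·a·b - a], [-2·a·b + 3·b^2 + b, -a^2 + 6·a·b + a]].
At the point, J = [[11.0000, -12.0000], [7.0000, -12.7500]] (det J = -56.2500).
Solving J·Δ = −F gives Δ = (1.0900, 0.1867).
Then the next iterate is (a, b)₁ = (-0.4100, 1.1867).

(-0.4100, 1.1867)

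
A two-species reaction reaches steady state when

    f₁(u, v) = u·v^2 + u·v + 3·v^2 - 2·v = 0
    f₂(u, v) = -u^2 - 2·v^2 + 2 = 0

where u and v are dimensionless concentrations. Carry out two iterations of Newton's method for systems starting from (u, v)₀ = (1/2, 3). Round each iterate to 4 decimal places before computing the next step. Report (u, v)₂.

(-0.0130, 1.1597)

At (1/2, 3): F = (27.0000, -16.2500).
Jacobian J = [[v^2 + v, 2·u·v + u + 6·v - 2], [-2·u, -4·v]].
At the point, J = [[12.0000, 19.5000], [-1.0000, -12.0000]] (det J = -124.5000).
Solving J·Δ = −F gives Δ = (-0.0572, -1.3494).
Then the next iterate is (u, v)₁ = (0.4428, 1.6506).
Round to (0.4428, 1.6506) and repeat: F = (6.809527, -3.645033), J = [[4.375080, 9.808171], [-0.8856, -6.6024]].
Δ = (-0.4558, -0.4909), so (u, v)₂ = (-0.0130, 1.1597).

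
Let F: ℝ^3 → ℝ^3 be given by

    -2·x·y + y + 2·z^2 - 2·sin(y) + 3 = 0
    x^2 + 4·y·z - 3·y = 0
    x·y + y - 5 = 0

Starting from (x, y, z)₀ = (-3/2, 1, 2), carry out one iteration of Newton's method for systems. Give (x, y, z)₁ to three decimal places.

At (-3/2, 1, 2): F = (13.31706, 7.250, -5.500).
Jacobian J = [[-2·y, -2·x - 2·cos(y) + 1, 4·z], [2·x, 4·z - 3, 4·y], [y, x + 1, 0]].
At the point, J = [[-2.000, 2.91940, 8.000], [-3.000, 5.000, 4.000], [1.000, -0.500, 0.000]] (det J = -20.32242).
Solving J·Δ = −F gives Δ = (7.549, 4.097, -1.273).
Then the next iterate is (x, y, z)₁ = (6.049, 5.097, 0.727).

(6.049, 5.097, 0.727)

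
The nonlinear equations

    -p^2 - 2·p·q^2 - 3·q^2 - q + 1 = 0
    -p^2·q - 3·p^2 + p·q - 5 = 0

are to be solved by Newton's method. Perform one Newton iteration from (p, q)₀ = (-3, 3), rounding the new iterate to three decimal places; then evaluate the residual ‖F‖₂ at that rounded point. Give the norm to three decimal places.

20.829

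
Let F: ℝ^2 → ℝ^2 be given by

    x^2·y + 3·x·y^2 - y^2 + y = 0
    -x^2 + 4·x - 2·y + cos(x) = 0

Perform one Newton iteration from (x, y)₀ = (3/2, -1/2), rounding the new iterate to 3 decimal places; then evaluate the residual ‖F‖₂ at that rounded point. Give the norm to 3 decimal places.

6.406

At (3/2, -1/2): F = (-0.750, 4.82074).
Jacobian J = [[2·x·y + 3·y^2, x^2 + 6·x·y - 2·y + 1], [-2·x - sin(x) + 4, -2]].
At the point, J = [[-0.750, -0.250], [0.00251, -2.000]] (det J = 1.50063).
Solving J·Δ = −F gives Δ = (-1.803, 2.408).
Then the next iterate is (x, y)₁ = (-0.303, 1.908).
Re-evaluating at (-0.303, 1.908): F = (-4.86647, -4.16536), so ‖F‖₂ = 6.406.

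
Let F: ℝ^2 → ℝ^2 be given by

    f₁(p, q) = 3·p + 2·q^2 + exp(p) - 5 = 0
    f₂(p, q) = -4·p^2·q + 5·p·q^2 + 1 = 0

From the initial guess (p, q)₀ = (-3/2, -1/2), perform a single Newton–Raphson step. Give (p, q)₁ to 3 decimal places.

At (-3/2, -1/2): F = (-8.77687, 3.625).
Jacobian J = [[exp(p) + 3, 4·q], [-8·p·q + 5·q^2, -4·p^2 + 10·p·q]].
At the point, J = [[3.22313, -2.000], [-4.750, -1.500]] (det J = -14.33470).
Solving J·Δ = −F gives Δ = (1.424, -2.093).
Then the next iterate is (p, q)₁ = (-0.076, -2.593).

(-0.076, -2.593)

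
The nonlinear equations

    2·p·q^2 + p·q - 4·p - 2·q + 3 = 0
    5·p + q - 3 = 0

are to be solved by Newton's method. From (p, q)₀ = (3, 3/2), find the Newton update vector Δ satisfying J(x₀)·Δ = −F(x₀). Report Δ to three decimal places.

(-2.694, -0.032)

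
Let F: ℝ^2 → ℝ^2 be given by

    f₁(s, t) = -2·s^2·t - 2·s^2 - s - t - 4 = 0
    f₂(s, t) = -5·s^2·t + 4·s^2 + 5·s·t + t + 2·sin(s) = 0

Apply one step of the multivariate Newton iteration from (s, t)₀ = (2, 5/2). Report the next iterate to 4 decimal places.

At (2, 5/2): F = (-36.5000, -4.681405).
Jacobian J = [[-4·s·t - 4·s - 1, -2·s^2 - 1], [-10·s·t + 8·s + 5·t + 2·cos(s), -5·s^2 + 5·s + 1]].
At the point, J = [[-29.0000, -9.0000], [-22.332294, -9.0000]] (det J = 60.009357).
Solving J·Δ = −F gives Δ = (-4.7720, 11.3210).
Then the next iterate is (s, t)₁ = (-2.7720, 13.8210).

(-2.7720, 13.8210)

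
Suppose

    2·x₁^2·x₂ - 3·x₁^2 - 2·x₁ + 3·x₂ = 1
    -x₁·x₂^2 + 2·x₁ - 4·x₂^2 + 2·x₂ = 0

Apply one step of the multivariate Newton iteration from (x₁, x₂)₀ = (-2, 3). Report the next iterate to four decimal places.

(-1.7051, 1.1935)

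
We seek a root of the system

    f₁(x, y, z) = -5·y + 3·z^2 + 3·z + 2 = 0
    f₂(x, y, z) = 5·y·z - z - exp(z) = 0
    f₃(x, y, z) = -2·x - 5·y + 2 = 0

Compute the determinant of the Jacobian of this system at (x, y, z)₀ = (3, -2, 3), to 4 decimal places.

J = [[0, -5, 6·z + 3], [0, 5·z, 5·y - exp(z) - 1], [-2, -5, 0]].
At the point, J = [[0.0000, -5.0000, 21.0000], [0.0000, 15.0000, -31.085537], [-2.0000, -5.0000, 0.0000]].
det J = 319.1446.

319.1446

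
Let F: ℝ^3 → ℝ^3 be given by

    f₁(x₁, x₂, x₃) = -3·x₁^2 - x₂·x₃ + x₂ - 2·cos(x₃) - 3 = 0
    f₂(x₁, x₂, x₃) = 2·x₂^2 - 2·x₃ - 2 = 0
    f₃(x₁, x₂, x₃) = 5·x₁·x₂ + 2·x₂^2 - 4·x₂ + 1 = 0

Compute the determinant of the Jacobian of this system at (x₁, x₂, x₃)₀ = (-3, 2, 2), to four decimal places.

-361.4876

J = [[-6·x₁, -x₃ + 1, -x₂ + 2·sin(x₃)], [0, 4·x₂, -2], [5·x₂, 5·x₁ + 4·x₂ - 4, 0]].
At the point, J = [[18.0000, -1.0000, -0.181405], [0.0000, 8.0000, -2.0000], [10.0000, -11.0000, 0.0000]].
det J = -361.4876.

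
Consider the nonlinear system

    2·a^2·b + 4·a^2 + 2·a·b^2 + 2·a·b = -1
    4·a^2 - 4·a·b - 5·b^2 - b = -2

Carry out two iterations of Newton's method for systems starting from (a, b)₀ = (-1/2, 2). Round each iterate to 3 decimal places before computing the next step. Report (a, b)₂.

(-1.310, 1.628)

At (-1/2, 2): F = (-3.000, -15.000).
Jacobian J = [[4·a·b + 8·a + 2·b^2 + 2·b, 2·a^2 + 4·a·b + 2·a], [8·a - 4·b, -4·a - 10·b - 1]].
At the point, J = [[4.000, -4.500], [-12.000, -19.000]] (det J = -130.000).
Solving J·Δ = −F gives Δ = (-0.081, -0.738).
Then the next iterate is (a, b)₁ = (-0.581, 1.262).
Round to (-0.581, 1.262) and repeat: F = (-0.11485, -2.94209), J = [[-1.87160, -3.41977], [-9.696, -11.296]].
Δ = (-0.729, 0.366), so (a, b)₂ = (-1.310, 1.628).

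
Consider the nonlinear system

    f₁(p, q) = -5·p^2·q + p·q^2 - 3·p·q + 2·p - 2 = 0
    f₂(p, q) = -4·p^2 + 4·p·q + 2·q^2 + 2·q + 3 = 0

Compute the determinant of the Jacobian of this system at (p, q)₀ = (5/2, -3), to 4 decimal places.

-1720.0000

J = [[-10·p·q + q^2 - 3·q + 2, -5·p^2 + 2·p·q - 3·p], [-8·p + 4·q, 4·p + 4·q + 2]].
At the point, J = [[95.0000, -53.7500], [-32.0000, 0.0000]].
det J = -1720.0000.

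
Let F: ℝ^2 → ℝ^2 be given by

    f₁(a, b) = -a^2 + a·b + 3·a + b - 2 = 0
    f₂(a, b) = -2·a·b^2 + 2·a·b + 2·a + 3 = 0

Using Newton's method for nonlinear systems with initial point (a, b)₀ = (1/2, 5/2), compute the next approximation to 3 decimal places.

(-0.769, 4.308)

At (1/2, 5/2): F = (3.000, 0.250).
Jacobian J = [[-2·a + b + 3, a + 1], [-2·b^2 + 2·b + 2, -4·a·b + 2·a]].
At the point, J = [[4.500, 1.500], [-5.500, -4.000]] (det J = -9.750).
Solving J·Δ = −F gives Δ = (-1.269, 1.808).
Then the next iterate is (a, b)₁ = (-0.769, 4.308).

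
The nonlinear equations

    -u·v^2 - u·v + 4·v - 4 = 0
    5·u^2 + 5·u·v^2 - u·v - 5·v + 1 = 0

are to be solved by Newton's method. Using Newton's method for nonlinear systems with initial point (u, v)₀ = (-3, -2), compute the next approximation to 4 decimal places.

At (-3, -2): F = (-6.0000, -10.0000).
Jacobian J = [[-v^2 - v, -2·u·v - u + 4], [10·u + 5·v^2 - v, 10·u·v - u - 5]].
At the point, J = [[-2.0000, -5.0000], [-8.0000, 58.0000]] (det J = -156.0000).
Solving J·Δ = −F gives Δ = (-2.5513, -0.1795).
Then the next iterate is (u, v)₁ = (-5.5513, -2.1795).

(-5.5513, -2.1795)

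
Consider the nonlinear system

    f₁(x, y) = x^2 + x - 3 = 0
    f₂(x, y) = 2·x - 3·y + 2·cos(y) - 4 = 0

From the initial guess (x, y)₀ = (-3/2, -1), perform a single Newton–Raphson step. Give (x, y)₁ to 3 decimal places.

At (-3/2, -1): F = (-2.250, -2.91940).
Jacobian J = [[2·x + 1, 0], [2, -2·sin(y) - 3]].
At the point, J = [[-2.000, 0.000], [2.000, -1.31706]] (det J = 2.63412).
Solving J·Δ = −F gives Δ = (-1.125, -3.925).
Then the next iterate is (x, y)₁ = (-2.625, -4.925).

(-2.625, -4.925)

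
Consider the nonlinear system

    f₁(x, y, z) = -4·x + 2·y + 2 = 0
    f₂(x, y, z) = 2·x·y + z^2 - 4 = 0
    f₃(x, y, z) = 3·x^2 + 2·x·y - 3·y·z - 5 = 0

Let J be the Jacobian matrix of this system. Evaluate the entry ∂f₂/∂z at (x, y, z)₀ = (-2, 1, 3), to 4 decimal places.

∂f₂/∂z = 2·z.
At (-2, 1, 3) this is 6.0000.

6.0000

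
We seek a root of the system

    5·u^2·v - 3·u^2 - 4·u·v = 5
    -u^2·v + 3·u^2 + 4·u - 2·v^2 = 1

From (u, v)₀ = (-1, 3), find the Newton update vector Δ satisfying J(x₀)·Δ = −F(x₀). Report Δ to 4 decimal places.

(0.0926, -1.7407)

At (-1, 3): F = (19.0000, -23.0000).
Jacobian J = [[10·u·v - 6·u - 4·v, 5·u^2 - 4·u], [-2·u·v + 6·u + 4, -u^2 - 4·v]].
At the point, J = [[-36.0000, 9.0000], [4.0000, -13.0000]] (det J = 432.0000).
Solving J·Δ = −F gives Δ = (0.0926, -1.7407).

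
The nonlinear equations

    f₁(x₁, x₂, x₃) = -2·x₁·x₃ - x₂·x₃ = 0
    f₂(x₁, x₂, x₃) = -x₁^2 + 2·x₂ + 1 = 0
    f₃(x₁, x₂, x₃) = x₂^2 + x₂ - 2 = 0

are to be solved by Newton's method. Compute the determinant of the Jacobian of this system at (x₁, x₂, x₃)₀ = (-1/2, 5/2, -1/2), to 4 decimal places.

-9.0000

J = [[-2·x₃, -x₃, -2·x₁ - x₂], [-2·x₁, 2, 0], [0, 2·x₂ + 1, 0]].
At the point, J = [[1.0000, 0.5000, -1.5000], [1.0000, 2.0000, 0.0000], [0.0000, 6.0000, 0.0000]].
det J = -9.0000.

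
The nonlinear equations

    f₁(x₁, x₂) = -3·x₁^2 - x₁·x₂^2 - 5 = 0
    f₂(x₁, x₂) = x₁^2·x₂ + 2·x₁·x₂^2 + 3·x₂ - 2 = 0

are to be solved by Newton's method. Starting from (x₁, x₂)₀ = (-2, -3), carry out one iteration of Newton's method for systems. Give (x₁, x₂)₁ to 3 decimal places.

At (-2, -3): F = (1.000, -59.000).
Jacobian J = [[-6·x₁ - x₂^2, -2·x₁·x₂], [2·x₁·x₂ + 2·x₂^2, x₁^2 + 4·x₁·x₂ + 3]].
At the point, J = [[3.000, -12.000], [30.000, 31.000]] (det J = 453.000).
Solving J·Δ = −F gives Δ = (1.494, 0.457).
Then the next iterate is (x₁, x₂)₁ = (-0.506, -2.543).

(-0.506, -2.543)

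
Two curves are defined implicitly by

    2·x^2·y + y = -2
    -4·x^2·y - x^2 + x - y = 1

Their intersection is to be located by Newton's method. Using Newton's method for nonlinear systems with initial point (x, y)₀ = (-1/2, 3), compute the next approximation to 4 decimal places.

(-0.6528, -1.9444)

At (-1/2, 3): F = (6.5000, -7.7500).
Jacobian J = [[4·x·y, 2·x^2 + 1], [-8·x·y - 2·x + 1, -4·x^2 - 1]].
At the point, J = [[-6.0000, 1.5000], [14.0000, -2.0000]] (det J = -9.0000).
Solving J·Δ = −F gives Δ = (-0.1528, -4.9444).
Then the next iterate is (x, y)₁ = (-0.6528, -1.9444).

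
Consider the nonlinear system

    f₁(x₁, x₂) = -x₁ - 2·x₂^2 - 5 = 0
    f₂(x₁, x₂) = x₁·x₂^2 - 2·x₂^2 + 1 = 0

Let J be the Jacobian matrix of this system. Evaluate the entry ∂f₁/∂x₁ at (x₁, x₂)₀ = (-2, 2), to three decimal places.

-1.000

∂f₁/∂x₁ = -1.
At (-2, 2) this is -1.000.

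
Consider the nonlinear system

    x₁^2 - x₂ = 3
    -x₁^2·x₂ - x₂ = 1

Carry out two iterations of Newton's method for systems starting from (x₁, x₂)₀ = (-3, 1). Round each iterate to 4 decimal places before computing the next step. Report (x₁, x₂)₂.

(-1.7436, -0.0703)

At (-3, 1): F = (5.0000, -11.0000).
Jacobian J = [[2·x₁, -1], [-2·x₁·x₂, -x₁^2 - 1]].
At the point, J = [[-6.0000, -1.0000], [6.0000, -10.0000]] (det J = 66.0000).
Solving J·Δ = −F gives Δ = (0.9242, -0.5455).
Then the next iterate is (x₁, x₂)₁ = (-2.0758, 0.4545).
Round to (-2.0758, 0.4545) and repeat: F = (0.854446, -3.412916), J = [[-4.1516, -1.0000], [1.886902, -5.308946]].
Δ = (0.3322, -0.5248), so (x₁, x₂)₂ = (-1.7436, -0.0703).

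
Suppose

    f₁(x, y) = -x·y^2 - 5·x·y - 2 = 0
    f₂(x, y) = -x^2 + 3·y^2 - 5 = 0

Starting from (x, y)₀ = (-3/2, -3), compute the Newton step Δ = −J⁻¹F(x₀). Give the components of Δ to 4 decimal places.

(2.1993, 1.4638)

At (-3/2, -3): F = (-11.0000, 19.7500).
Jacobian J = [[-y^2 - 5·y, -2·x·y - 5·x], [-2·x, 6·y]].
At the point, J = [[6.0000, -1.5000], [3.0000, -18.0000]] (det J = -103.5000).
Solving J·Δ = −F gives Δ = (2.1993, 1.4638).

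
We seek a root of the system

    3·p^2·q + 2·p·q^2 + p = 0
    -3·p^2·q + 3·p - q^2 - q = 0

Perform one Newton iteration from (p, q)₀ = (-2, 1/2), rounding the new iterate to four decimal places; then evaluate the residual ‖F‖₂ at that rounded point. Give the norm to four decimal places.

At (-2, 1/2): F = (3.0000, -12.7500).
Jacobian J = [[6·p·q + 2·q^2 + 1, 3·p^2 + 4·p·q], [-6·p·q + 3, -3·p^2 - 2·q - 1]].
At the point, J = [[-4.5000, 8.0000], [9.0000, -14.0000]] (det J = -9.0000).
Solving J·Δ = −F gives Δ = (6.6667, 3.3750).
Then the next iterate is (p, q)₁ = (4.6667, 3.8750).
Re-evaluating at (4.6667, 3.8750): F = (397.983818, -258.060808), so ‖F‖₂ = 474.3274.

474.3274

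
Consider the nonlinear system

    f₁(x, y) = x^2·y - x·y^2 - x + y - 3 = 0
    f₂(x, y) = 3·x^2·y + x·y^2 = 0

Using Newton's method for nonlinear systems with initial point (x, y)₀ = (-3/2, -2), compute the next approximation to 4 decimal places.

(-0.4198, -2.3345)

At (-3/2, -2): F = (-2.0000, -19.5000).
Jacobian J = [[2·x·y - y^2 - 1, x^2 - 2·x·y + 1], [6·x·y + y^2, 3·x^2 + 2·x·y]].
At the point, J = [[1.0000, -2.7500], [22.0000, 12.7500]] (det J = 73.2500).
Solving J·Δ = −F gives Δ = (1.0802, -0.3345).
Then the next iterate is (x, y)₁ = (-0.4198, -2.3345).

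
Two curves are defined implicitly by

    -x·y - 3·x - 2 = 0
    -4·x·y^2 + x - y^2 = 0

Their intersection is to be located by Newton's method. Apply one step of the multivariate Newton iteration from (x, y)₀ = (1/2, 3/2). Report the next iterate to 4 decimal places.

At (1/2, 3/2): F = (-4.2500, -6.2500).
Jacobian J = [[-y - 3, -x], [-4·y^2 + 1, -8·x·y - 2·y]].
At the point, J = [[-4.5000, -0.5000], [-8.0000, -9.0000]] (det J = 36.5000).
Solving J·Δ = −F gives Δ = (-0.9623, 0.1610).
Then the next iterate is (x, y)₁ = (-0.4623, 1.6610).

(-0.4623, 1.6610)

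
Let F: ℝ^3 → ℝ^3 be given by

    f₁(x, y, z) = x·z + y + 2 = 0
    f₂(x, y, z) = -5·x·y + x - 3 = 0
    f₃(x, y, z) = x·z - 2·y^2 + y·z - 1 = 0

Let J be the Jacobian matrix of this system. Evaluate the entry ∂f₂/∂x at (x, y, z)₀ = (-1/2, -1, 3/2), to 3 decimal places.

6.000

∂f₂/∂x = -5·y + 1.
At (-1/2, -1, 3/2) this is 6.000.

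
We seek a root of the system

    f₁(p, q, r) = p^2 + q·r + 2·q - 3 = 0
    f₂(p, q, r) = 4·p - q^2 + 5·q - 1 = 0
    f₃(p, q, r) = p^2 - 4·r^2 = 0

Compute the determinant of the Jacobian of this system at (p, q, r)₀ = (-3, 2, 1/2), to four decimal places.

J = [[2·p, r + 2, q], [4, -2·q + 5, 0], [2·p, 0, -8·r]].
At the point, J = [[-6.0000, 2.5000, 2.0000], [4.0000, 1.0000, 0.0000], [-6.0000, 0.0000, -4.0000]].
det J = 76.0000.

76.0000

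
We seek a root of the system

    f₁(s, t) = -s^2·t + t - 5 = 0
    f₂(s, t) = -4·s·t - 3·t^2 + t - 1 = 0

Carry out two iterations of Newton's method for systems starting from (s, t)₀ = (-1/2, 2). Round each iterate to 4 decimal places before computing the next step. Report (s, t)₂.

(1.5059, -2.3574)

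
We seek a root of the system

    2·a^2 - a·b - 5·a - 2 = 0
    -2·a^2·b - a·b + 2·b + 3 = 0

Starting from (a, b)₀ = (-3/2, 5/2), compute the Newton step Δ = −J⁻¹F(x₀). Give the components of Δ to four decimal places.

(-2.7619, -34.0238)

At (-3/2, 5/2): F = (13.7500, 0.5000).
Jacobian J = [[4·a - b - 5, -a], [-4·a·b - b, -2·a^2 - a + 2]].
At the point, J = [[-13.5000, 1.5000], [12.5000, -1.0000]] (det J = -5.2500).
Solving J·Δ = −F gives Δ = (-2.7619, -34.0238).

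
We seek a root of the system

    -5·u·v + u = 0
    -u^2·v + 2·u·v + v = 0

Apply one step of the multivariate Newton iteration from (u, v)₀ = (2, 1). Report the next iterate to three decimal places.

At (2, 1): F = (-8.000, 1.000).
Jacobian J = [[-5·v + 1, -5·u], [-2·u·v + 2·v, -u^2 + 2·u + 1]].
At the point, J = [[-4.000, -10.000], [-2.000, 1.000]] (det J = -24.000).
Solving J·Δ = −F gives Δ = (0.083, -0.833).
Then the next iterate is (u, v)₁ = (2.083, 0.167).

(2.083, 0.167)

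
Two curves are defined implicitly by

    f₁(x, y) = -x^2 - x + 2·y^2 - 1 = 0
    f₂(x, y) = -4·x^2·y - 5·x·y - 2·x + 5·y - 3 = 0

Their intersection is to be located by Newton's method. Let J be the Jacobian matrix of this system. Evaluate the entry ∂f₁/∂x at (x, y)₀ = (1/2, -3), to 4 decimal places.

∂f₁/∂x = -2·x - 1.
At (1/2, -3) this is -2.0000.

-2.0000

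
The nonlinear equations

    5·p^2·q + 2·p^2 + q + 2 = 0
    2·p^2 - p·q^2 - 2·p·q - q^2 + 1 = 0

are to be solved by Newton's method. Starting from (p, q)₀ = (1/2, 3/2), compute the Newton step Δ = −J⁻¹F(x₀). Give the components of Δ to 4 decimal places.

At (1/2, 3/2): F = (5.8750, -3.3750).
Jacobian J = [[10·p·q + 4·p, 5·p^2 + 1], [4·p - q^2 - 2·q, -2·p·q - 2·p - 2·q]].
At the point, J = [[9.5000, 2.2500], [-3.2500, -5.5000]] (det J = -44.9375).
Solving J·Δ = −F gives Δ = (-0.5501, -0.2886).

(-0.5501, -0.2886)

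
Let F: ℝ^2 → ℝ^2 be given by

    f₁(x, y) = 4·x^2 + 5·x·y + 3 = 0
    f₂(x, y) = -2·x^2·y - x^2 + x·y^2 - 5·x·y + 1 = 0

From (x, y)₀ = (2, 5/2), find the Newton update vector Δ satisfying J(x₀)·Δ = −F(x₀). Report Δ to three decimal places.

(-0.040, -4.285)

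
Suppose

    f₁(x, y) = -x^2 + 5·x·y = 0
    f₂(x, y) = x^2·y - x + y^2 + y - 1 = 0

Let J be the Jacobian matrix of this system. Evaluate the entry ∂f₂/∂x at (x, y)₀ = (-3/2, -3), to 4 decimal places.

∂f₂/∂x = 2·x·y - 1.
At (-3/2, -3) this is 8.0000.

8.0000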